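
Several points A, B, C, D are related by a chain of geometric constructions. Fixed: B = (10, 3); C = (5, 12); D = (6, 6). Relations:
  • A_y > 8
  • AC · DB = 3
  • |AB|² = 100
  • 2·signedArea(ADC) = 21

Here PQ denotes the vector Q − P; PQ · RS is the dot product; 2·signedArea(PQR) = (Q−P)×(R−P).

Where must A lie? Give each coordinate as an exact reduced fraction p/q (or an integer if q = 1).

1. A_x = 2  [2·signedArea(ADC) = 21 ∩ AC · DB = 3]
2. A_y = 9  [2·signedArea(ADC) = 21 ∩ AC · DB = 3]
   → A = (2, 9)

A = (2, 9)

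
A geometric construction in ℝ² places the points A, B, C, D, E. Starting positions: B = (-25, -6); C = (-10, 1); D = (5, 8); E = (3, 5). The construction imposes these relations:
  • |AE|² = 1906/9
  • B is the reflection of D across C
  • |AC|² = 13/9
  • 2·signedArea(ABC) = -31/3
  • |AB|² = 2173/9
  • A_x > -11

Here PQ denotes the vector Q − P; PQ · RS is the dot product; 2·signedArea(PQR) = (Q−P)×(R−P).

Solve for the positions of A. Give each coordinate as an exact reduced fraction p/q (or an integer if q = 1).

1. A_x = -32/3  [line -7·x + 15·y + -224/3 = 0 ∩ |AB|² = 2173/9]
2. A_y = 0  [line -7·x + 15·y + -224/3 = 0 ∩ |AB|² = 2173/9]
   → A = (-32/3, 0)

A = (-32/3, 0)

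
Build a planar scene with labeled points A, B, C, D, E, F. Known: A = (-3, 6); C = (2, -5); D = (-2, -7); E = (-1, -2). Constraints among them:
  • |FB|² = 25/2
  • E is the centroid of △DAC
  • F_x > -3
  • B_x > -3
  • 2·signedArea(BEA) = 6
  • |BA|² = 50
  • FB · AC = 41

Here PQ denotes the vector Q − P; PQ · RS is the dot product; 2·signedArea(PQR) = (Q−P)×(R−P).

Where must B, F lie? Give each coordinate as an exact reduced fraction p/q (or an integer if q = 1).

B = (-2, -1)
F = (-5/2, 5/2)

1. B_x = -2  [line -8·x + -2·y + -18 = 0 ∩ |BA|² = 50]
2. B_y = -1  [line -8·x + -2·y + -18 = 0 ∩ |BA|² = 50]
   → B = (-2, -1)
3. F_x = -5/2  [line -5·x + 11·y + -40 = 0 ∩ |FB|² = 25/2]
4. F_y = 5/2  [line -5·x + 11·y + -40 = 0 ∩ |FB|² = 25/2]
   → F = (-5/2, 5/2)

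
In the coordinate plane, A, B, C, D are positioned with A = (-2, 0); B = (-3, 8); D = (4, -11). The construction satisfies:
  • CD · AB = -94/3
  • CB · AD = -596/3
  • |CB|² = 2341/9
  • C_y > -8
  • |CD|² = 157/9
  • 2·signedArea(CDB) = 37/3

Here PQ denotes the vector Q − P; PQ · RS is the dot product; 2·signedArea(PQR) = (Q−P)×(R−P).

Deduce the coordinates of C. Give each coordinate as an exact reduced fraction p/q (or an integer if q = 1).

C = (2, -22/3)

1. C_x = 2  [CD · AB = -94/3 ∩ 2·signedArea(CDB) = 37/3]
2. C_y = -22/3  [CD · AB = -94/3 ∩ 2·signedArea(CDB) = 37/3]
   → C = (2, -22/3)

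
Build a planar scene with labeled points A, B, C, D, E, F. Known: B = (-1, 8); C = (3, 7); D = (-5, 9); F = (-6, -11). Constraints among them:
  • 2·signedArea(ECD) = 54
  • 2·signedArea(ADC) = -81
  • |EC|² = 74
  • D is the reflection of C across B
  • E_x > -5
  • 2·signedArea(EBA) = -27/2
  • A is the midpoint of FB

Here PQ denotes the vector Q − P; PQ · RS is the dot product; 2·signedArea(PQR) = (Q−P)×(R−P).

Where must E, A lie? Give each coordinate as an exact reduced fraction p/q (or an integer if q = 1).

1. A_x = -7/2  [A is the midpoint of FB]
2. A_y = -3/2  [A is the midpoint of FB]
   → A = (-7/2, -3/2)
3. E_x = -4  [2·signedArea(ECD) = 54 ∩ 2·signedArea(EBA) = -27/2]
4. E_y = 2  [2·signedArea(ECD) = 54 ∩ 2·signedArea(EBA) = -27/2]
   → E = (-4, 2)

A = (-7/2, -3/2)
E = (-4, 2)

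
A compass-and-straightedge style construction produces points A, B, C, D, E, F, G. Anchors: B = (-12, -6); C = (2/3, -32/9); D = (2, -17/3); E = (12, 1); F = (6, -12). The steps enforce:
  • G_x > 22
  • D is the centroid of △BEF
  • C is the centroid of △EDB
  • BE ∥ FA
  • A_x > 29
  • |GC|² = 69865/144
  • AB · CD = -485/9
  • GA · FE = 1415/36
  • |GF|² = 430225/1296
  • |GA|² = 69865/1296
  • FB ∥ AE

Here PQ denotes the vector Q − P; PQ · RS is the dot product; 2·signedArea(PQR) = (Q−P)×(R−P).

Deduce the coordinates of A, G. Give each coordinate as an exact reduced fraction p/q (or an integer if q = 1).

1. A_x = 30  [FB ∥ AE ∩ BE ∥ FA]
2. A_y = -5  [FB ∥ AE ∩ BE ∥ FA]
   → A = (30, -5)
3. G_x = 68/3  [line -6·x + -13·y + 2725/36 = 0 ∩ |GF|² = 430225/1296]
4. G_y = -167/36  [line -6·x + -13·y + 2725/36 = 0 ∩ |GF|² = 430225/1296]
   → G = (68/3, -167/36)

A = (30, -5)
G = (68/3, -167/36)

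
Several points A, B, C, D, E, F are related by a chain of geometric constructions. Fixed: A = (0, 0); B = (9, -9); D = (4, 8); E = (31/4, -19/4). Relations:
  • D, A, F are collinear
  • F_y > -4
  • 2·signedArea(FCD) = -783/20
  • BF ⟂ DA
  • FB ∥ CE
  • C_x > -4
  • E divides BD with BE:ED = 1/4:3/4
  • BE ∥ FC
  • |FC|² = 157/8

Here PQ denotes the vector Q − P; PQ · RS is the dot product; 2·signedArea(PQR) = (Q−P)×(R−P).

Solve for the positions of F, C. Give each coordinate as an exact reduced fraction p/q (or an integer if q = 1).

1. F_x = -9/5  [D, A, F are collinear ∩ BF ⟂ DA]
2. F_y = -18/5  [D, A, F are collinear ∩ BF ⟂ DA]
   → F = (-9/5, -18/5)
3. C_x = -61/20  [FB ∥ CE ∩ BE ∥ FC]
4. C_y = 13/20  [FB ∥ CE ∩ BE ∥ FC]
   → C = (-61/20, 13/20)

C = (-61/20, 13/20)
F = (-9/5, -18/5)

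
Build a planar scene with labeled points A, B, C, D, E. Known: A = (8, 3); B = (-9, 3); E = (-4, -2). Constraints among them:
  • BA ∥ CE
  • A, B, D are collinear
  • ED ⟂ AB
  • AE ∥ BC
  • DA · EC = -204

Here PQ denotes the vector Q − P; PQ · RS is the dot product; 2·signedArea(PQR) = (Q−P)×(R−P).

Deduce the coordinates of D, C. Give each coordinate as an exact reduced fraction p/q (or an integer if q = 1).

C = (-21, -2)
D = (-4, 3)

1. D_x = -4  [A, B, D are collinear ∩ ED ⟂ AB]
2. D_y = 3  [A, B, D are collinear ∩ ED ⟂ AB]
   → D = (-4, 3)
3. C_x = -21  [BA ∥ CE ∩ AE ∥ BC]
4. C_y = -2  [BA ∥ CE ∩ AE ∥ BC]
   → C = (-21, -2)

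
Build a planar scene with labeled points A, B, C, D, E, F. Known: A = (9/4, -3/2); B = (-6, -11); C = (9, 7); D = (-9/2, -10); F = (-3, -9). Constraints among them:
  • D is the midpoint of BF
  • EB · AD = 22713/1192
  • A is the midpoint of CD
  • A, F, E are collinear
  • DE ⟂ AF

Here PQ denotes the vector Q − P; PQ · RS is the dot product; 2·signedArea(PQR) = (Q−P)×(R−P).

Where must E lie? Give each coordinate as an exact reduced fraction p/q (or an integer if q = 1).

1. E_x = -1181/298  [A, F, E are collinear ∩ DE ⟂ AF]
2. E_y = -1546/149  [A, F, E are collinear ∩ DE ⟂ AF]
   → E = (-1181/298, -1546/149)

E = (-1181/298, -1546/149)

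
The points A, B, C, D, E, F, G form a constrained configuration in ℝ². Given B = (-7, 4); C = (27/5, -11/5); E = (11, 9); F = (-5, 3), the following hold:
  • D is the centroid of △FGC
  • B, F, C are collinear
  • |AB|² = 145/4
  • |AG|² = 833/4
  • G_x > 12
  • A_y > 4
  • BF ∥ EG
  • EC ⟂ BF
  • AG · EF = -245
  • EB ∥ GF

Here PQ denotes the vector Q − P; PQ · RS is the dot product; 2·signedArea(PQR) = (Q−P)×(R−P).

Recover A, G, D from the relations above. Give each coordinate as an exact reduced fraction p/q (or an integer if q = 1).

A = (-1, 9/2)
D = (67/15, 44/15)
G = (13, 8)

1. G_x = 13  [EB ∥ GF ∩ BF ∥ EG]
2. G_y = 8  [EB ∥ GF ∩ BF ∥ EG]
   → G = (13, 8)
3. D_x = 67/15  [D is the centroid of △FGC]
4. D_y = 44/15  [D is the centroid of △FGC]
   → D = (67/15, 44/15)
5. A_x = -1  [line 16·x + 6·y + -11 = 0 ∩ |AG|² = 833/4]
6. A_y = 9/2  [line 16·x + 6·y + -11 = 0 ∩ |AG|² = 833/4]
   → A = (-1, 9/2)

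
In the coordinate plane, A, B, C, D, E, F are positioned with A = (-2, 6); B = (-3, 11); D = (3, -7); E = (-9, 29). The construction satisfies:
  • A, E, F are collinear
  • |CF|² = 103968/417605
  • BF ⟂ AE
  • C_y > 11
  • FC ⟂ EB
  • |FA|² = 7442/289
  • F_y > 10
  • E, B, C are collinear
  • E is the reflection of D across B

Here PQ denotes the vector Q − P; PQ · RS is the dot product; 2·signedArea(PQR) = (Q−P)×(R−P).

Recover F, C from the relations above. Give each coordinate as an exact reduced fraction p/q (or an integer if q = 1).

C = (-4341/1445, 15913/1445)
F = (-1005/289, 3137/289)

1. F_x = -1005/289  [A, E, F are collinear ∩ BF ⟂ AE]
2. F_y = 3137/289  [A, E, F are collinear ∩ BF ⟂ AE]
   → F = (-1005/289, 3137/289)
3. C_x = -4341/1445  [E, B, C are collinear ∩ FC ⟂ EB]
4. C_y = 15913/1445  [E, B, C are collinear ∩ FC ⟂ EB]
   → C = (-4341/1445, 15913/1445)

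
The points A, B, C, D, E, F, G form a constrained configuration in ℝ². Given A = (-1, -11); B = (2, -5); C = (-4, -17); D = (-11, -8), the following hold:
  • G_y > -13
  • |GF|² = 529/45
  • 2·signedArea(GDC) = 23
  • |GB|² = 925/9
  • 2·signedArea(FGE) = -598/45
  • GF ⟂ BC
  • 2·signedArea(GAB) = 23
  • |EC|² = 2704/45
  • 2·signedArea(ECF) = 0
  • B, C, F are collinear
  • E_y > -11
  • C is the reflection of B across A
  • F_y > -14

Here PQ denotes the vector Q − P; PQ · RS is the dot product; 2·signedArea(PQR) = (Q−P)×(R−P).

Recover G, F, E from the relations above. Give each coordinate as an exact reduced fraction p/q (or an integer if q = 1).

E = (-8/15, -151/15)
F = (-34/15, -203/15)
G = (-16/3, -12)

1. G_x = -16/3  [2·signedArea(GAB) = 23 ∩ 2·signedArea(GDC) = 23]
2. G_y = -12  [2·signedArea(GAB) = 23 ∩ 2·signedArea(GDC) = 23]
   → G = (-16/3, -12)
3. F_x = -34/15  [B, C, F are collinear ∩ GF ⟂ BC]
4. F_y = -203/15  [B, C, F are collinear ∩ GF ⟂ BC]
   → F = (-34/15, -203/15)
5. E_x = -8/15  [2·signedArea(ECF) = 0 ∩ 2·signedArea(FGE) = -598/45]
6. E_y = -151/15  [2·signedArea(ECF) = 0 ∩ 2·signedArea(FGE) = -598/45]
   → E = (-8/15, -151/15)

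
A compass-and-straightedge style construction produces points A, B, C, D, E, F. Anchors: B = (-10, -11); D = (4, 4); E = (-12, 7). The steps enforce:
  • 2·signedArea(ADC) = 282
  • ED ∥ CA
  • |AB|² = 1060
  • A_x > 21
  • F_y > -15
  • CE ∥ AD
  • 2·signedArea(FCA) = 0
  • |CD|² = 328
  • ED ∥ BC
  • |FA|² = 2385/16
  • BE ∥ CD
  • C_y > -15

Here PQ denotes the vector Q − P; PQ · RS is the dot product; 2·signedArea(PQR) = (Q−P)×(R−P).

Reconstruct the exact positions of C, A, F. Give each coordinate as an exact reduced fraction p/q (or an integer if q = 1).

1. C_x = 6  [BE ∥ CD ∩ ED ∥ BC]
2. C_y = -14  [BE ∥ CD ∩ ED ∥ BC]
   → C = (6, -14)
3. A_x = 22  [CE ∥ AD ∩ ED ∥ CA]
4. A_y = -17  [CE ∥ AD ∩ ED ∥ CA]
   → A = (22, -17)
5. F_x = 10  [line 3·x + 16·y + 206 = 0 ∩ |FA|² = 2385/16]
6. F_y = -59/4  [line 3·x + 16·y + 206 = 0 ∩ |FA|² = 2385/16]
   → F = (10, -59/4)

A = (22, -17)
C = (6, -14)
F = (10, -59/4)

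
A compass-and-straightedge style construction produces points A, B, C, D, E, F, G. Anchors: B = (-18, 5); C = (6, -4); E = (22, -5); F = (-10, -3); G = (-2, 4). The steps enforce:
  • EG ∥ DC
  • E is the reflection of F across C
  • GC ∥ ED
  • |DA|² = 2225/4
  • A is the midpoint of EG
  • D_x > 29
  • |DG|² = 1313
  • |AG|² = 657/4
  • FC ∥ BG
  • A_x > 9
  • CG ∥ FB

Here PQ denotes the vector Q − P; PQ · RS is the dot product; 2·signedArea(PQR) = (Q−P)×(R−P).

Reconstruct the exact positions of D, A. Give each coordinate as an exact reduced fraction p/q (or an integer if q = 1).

A = (10, -1/2)
D = (30, -13)

1. D_x = 30  [EG ∥ DC ∩ GC ∥ ED]
2. D_y = -13  [EG ∥ DC ∩ GC ∥ ED]
   → D = (30, -13)
3. A_x = 10  [A is the midpoint of EG]
4. A_y = -1/2  [A is the midpoint of EG]
   → A = (10, -1/2)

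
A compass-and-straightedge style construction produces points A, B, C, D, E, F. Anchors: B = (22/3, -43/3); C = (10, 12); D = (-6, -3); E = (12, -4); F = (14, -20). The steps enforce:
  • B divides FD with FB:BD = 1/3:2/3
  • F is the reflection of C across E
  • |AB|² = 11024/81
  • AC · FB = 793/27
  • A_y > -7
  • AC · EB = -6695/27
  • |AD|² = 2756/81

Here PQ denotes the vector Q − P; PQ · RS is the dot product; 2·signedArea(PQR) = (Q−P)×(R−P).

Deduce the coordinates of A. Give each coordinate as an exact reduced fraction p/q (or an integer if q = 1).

1. A_x = -14/9  [AC · FB = 793/27 ∩ AC · EB = -6695/27]
2. A_y = -61/9  [AC · FB = 793/27 ∩ AC · EB = -6695/27]
   → A = (-14/9, -61/9)

A = (-14/9, -61/9)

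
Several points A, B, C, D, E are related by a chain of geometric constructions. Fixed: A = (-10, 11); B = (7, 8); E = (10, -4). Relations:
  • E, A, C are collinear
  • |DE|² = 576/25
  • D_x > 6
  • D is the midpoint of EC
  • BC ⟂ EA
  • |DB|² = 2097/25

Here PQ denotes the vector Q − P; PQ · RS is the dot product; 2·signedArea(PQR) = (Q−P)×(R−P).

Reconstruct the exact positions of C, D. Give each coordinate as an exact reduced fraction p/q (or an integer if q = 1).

C = (58/25, 44/25)
D = (154/25, -28/25)

1. C_x = 58/25  [E, A, C are collinear ∩ BC ⟂ EA]
2. C_y = 44/25  [E, A, C are collinear ∩ BC ⟂ EA]
   → C = (58/25, 44/25)
3. D_x = 154/25  [D is the midpoint of EC]
4. D_y = -28/25  [D is the midpoint of EC]
   → D = (154/25, -28/25)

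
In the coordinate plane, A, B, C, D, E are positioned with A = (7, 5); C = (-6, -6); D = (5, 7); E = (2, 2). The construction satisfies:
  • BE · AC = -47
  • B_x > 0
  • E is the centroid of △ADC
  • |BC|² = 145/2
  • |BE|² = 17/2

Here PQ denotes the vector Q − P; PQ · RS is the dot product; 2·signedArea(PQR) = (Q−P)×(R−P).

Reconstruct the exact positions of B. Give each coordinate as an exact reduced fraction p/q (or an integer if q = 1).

1. B_x = 1/2  [line 13·x + 11·y + -1 = 0 ∩ |BC|² = 145/2]
2. B_y = -1/2  [line 13·x + 11·y + -1 = 0 ∩ |BC|² = 145/2]
   → B = (1/2, -1/2)

B = (1/2, -1/2)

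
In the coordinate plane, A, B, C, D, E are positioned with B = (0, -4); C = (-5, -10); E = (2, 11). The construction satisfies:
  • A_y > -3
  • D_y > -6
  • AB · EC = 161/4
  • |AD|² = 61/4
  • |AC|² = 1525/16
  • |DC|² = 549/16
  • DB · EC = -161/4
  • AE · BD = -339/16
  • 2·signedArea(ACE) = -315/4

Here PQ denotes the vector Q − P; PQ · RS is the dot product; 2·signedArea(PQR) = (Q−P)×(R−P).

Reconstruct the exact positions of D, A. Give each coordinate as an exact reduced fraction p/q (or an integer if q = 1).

1. A_x = 5/4  [2·signedArea(ACE) = -315/4 ∩ AB · EC = 161/4]
2. A_y = -5/2  [2·signedArea(ACE) = -315/4 ∩ AB · EC = 161/4]
   → A = (5/4, -5/2)
3. D_x = -5/4  [DB · EC = -161/4 ∩ AE · BD = -339/16]
4. D_y = -11/2  [DB · EC = -161/4 ∩ AE · BD = -339/16]
   → D = (-5/4, -11/2)

A = (5/4, -5/2)
D = (-5/4, -11/2)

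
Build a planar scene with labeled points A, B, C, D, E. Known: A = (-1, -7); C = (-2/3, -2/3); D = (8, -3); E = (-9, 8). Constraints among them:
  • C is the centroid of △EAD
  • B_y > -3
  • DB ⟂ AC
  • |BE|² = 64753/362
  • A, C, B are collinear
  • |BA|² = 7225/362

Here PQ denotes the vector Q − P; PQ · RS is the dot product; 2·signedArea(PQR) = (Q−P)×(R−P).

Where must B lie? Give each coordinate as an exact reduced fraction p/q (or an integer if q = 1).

B = (-277/362, -919/362)

1. B_x = -277/362  [A, C, B are collinear ∩ DB ⟂ AC]
2. B_y = -919/362  [A, C, B are collinear ∩ DB ⟂ AC]
   → B = (-277/362, -919/362)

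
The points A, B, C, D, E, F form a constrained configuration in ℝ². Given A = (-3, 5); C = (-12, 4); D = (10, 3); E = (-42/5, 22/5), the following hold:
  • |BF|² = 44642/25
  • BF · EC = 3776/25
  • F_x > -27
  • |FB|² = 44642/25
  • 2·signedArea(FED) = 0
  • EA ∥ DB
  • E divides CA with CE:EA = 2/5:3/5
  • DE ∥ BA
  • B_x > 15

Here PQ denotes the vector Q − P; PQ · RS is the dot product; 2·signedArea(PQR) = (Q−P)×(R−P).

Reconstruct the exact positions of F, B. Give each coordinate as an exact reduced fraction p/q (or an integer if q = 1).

1. B_x = 77/5  [DE ∥ BA ∩ EA ∥ DB]
2. B_y = 18/5  [DE ∥ BA ∩ EA ∥ DB]
   → B = (77/5, 18/5)
3. F_x = -134/5  [2·signedArea(FED) = 0 ∩ BF · EC = 3776/25]
4. F_y = 29/5  [2·signedArea(FED) = 0 ∩ BF · EC = 3776/25]
   → F = (-134/5, 29/5)

B = (77/5, 18/5)
F = (-134/5, 29/5)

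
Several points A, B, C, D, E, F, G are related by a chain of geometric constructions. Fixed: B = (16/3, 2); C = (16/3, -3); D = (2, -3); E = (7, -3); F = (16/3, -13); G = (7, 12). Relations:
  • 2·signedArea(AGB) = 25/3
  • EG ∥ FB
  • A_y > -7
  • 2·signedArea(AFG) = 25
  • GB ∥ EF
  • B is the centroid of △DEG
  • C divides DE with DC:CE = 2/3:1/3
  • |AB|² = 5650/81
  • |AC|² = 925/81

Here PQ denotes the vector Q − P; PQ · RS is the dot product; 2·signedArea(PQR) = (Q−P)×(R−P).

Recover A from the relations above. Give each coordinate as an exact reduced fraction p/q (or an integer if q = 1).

1. A_x = 43/9  [2·signedArea(AFG) = 25 ∩ 2·signedArea(AGB) = 25/3]
2. A_y = -19/3  [2·signedArea(AFG) = 25 ∩ 2·signedArea(AGB) = 25/3]
   → A = (43/9, -19/3)

A = (43/9, -19/3)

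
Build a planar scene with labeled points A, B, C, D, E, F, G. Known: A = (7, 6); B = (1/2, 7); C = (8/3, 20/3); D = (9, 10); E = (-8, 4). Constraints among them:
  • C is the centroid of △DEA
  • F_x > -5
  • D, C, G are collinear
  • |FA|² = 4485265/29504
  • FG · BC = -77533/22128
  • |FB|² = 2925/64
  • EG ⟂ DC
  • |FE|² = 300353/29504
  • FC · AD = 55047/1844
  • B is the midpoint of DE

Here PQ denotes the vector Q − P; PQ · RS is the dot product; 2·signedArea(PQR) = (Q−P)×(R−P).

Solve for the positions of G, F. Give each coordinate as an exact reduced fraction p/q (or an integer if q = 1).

1. G_x = -3128/461  [D, C, G are collinear ∩ EG ⟂ DC]
2. G_y = 780/461  [D, C, G are collinear ∩ EG ⟂ DC]
   → G = (-3128/461, 780/461)
3. F_x = -18307/3688  [FG · BC = -77533/22128 ∩ FC · AD = 55047/1844]
4. F_y = 5567/1844  [FG · BC = -77533/22128 ∩ FC · AD = 55047/1844]
   → F = (-18307/3688, 5567/1844)

F = (-18307/3688, 5567/1844)
G = (-3128/461, 780/461)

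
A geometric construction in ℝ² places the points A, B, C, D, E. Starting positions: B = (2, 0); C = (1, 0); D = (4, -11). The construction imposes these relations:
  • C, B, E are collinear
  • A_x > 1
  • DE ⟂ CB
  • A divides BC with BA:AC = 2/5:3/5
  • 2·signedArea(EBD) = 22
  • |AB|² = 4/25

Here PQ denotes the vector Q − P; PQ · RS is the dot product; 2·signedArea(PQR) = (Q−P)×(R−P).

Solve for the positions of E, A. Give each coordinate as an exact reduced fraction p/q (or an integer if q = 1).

1. E_x = 4  [C, B, E are collinear ∩ DE ⟂ CB]
2. E_y = 0  [C, B, E are collinear ∩ DE ⟂ CB]
   → E = (4, 0)
3. A_x = 8/5  [A divides BC with BA:AC = 2/5:3/5]
4. A_y = 0  [A divides BC with BA:AC = 2/5:3/5]
   → A = (8/5, 0)

A = (8/5, 0)
E = (4, 0)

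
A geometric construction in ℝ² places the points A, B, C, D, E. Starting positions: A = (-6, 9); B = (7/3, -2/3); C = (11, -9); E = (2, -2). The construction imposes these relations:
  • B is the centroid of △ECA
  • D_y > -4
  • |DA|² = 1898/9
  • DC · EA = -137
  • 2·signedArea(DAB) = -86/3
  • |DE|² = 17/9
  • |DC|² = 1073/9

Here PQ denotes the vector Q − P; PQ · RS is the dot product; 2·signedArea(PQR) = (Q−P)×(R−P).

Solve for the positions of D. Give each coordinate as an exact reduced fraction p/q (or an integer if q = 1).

1. D_x = 5/3  [DC · EA = -137 ∩ 2·signedArea(DAB) = -86/3]
2. D_y = -10/3  [DC · EA = -137 ∩ 2·signedArea(DAB) = -86/3]
   → D = (5/3, -10/3)

D = (5/3, -10/3)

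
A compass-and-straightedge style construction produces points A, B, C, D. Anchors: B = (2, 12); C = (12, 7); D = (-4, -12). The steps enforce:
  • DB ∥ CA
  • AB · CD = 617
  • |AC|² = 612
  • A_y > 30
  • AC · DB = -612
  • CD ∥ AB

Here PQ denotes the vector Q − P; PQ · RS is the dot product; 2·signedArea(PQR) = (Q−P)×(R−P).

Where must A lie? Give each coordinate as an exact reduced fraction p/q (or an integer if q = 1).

1. A_x = 18  [CD ∥ AB ∩ DB ∥ CA]
2. A_y = 31  [CD ∥ AB ∩ DB ∥ CA]
   → A = (18, 31)

A = (18, 31)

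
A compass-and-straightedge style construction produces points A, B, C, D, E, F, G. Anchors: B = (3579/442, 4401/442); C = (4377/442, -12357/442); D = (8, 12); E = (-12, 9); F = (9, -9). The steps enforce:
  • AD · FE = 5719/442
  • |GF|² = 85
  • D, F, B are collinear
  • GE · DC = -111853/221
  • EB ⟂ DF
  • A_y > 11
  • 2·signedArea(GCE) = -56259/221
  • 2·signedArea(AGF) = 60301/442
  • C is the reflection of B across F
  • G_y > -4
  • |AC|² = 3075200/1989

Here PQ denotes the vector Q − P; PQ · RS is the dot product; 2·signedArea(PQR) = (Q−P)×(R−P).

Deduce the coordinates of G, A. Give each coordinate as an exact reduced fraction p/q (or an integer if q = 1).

A = (10651/1326, 5003/442)
G = (2, -3)

1. G_x = 2  [2·signedArea(GCE) = -56259/221 ∩ GE · DC = -111853/221]
2. G_y = -3  [2·signedArea(GCE) = -56259/221 ∩ GE · DC = -111853/221]
   → G = (2, -3)
3. A_x = 10651/1326  [AD · FE = 5719/442 ∩ 2·signedArea(AGF) = 60301/442]
4. A_y = 5003/442  [AD · FE = 5719/442 ∩ 2·signedArea(AGF) = 60301/442]
   → A = (10651/1326, 5003/442)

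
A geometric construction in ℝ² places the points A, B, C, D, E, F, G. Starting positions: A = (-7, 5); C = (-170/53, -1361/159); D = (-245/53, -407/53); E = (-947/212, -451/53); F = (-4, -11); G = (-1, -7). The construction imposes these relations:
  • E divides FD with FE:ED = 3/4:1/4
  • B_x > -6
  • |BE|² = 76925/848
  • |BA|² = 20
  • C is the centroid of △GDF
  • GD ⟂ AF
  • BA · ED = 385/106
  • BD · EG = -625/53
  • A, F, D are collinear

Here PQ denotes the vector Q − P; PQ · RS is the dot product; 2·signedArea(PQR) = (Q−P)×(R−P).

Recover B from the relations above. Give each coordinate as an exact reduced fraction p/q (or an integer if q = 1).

1. B_x = -5  [BA · ED = 385/106 ∩ BD · EG = -625/53]
2. B_y = 1  [BA · ED = 385/106 ∩ BD · EG = -625/53]
   → B = (-5, 1)

B = (-5, 1)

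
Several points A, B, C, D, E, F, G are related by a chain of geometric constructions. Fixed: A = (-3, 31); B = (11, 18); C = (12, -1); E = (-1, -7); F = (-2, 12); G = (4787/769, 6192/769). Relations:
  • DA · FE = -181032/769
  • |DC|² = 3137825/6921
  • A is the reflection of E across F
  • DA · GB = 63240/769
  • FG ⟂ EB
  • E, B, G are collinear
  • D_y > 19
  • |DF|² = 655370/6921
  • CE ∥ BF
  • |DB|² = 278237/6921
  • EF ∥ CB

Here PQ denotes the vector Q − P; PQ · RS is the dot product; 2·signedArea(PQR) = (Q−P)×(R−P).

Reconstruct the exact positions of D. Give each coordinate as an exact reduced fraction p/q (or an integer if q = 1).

1. D_x = 10939/2307  [DA · FE = -181032/769 ∩ DA · GB = 63240/769]
2. D_y = 43873/2307  [DA · FE = -181032/769 ∩ DA · GB = 63240/769]
   → D = (10939/2307, 43873/2307)

D = (10939/2307, 43873/2307)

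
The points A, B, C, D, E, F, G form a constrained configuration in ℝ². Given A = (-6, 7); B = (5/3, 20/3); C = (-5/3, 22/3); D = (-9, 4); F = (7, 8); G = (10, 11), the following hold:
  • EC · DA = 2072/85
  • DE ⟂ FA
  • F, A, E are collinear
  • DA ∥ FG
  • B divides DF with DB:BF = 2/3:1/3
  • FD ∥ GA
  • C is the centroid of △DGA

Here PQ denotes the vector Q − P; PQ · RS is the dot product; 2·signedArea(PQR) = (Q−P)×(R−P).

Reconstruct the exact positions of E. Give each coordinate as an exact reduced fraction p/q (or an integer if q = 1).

E = (-783/85, 574/85)

1. E_x = -783/85  [F, A, E are collinear ∩ DE ⟂ FA]
2. E_y = 574/85  [F, A, E are collinear ∩ DE ⟂ FA]
   → E = (-783/85, 574/85)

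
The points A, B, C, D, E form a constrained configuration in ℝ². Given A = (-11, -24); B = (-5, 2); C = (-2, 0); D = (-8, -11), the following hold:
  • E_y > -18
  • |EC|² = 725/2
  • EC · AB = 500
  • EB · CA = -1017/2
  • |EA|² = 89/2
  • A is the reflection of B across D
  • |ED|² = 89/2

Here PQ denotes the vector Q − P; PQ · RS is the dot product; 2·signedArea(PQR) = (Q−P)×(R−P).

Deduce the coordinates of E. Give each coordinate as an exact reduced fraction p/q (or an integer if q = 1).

E = (-19/2, -35/2)

1. E_x = -19/2  [EC · AB = 500 ∩ EB · CA = -1017/2]
2. E_y = -35/2  [EC · AB = 500 ∩ EB · CA = -1017/2]
   → E = (-19/2, -35/2)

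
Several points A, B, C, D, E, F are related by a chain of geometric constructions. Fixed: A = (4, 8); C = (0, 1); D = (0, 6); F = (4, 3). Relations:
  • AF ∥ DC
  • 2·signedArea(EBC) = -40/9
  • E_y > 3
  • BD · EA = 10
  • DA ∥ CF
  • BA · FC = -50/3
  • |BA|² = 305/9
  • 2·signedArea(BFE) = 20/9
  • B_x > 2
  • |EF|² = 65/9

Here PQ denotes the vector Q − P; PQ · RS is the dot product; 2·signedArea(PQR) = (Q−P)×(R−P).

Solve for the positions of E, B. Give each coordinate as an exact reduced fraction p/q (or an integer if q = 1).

B = (8/3, 7/3)
E = (4/3, 10/3)

1. B_x = 8/3  [line 4·x + 2·y + -46/3 = 0 ∩ |BA|² = 305/9]
2. B_y = 7/3  [line 4·x + 2·y + -46/3 = 0 ∩ |BA|² = 305/9]
   → B = (8/3, 7/3)
3. E_x = 4/3  [2·signedArea(EBC) = -40/9 ∩ BD · EA = 10]
4. E_y = 10/3  [2·signedArea(EBC) = -40/9 ∩ BD · EA = 10]
   → E = (4/3, 10/3)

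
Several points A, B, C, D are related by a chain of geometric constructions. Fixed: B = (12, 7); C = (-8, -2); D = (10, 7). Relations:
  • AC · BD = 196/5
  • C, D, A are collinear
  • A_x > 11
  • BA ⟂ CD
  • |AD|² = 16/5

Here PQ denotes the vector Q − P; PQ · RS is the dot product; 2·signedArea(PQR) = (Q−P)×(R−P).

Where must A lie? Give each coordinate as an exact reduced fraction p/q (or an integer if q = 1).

1. A_x = 58/5  [C, D, A are collinear ∩ BA ⟂ CD]
2. A_y = 39/5  [C, D, A are collinear ∩ BA ⟂ CD]
   → A = (58/5, 39/5)

A = (58/5, 39/5)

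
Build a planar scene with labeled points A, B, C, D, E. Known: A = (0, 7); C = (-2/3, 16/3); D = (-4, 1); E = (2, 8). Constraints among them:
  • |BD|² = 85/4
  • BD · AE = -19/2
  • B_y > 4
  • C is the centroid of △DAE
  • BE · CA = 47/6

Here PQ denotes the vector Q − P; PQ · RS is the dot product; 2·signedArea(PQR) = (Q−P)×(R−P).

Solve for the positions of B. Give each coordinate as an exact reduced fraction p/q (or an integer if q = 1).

1. B_x = -1  [BE · CA = 47/6 ∩ BD · AE = -19/2]
2. B_y = 9/2  [BE · CA = 47/6 ∩ BD · AE = -19/2]
   → B = (-1, 9/2)

B = (-1, 9/2)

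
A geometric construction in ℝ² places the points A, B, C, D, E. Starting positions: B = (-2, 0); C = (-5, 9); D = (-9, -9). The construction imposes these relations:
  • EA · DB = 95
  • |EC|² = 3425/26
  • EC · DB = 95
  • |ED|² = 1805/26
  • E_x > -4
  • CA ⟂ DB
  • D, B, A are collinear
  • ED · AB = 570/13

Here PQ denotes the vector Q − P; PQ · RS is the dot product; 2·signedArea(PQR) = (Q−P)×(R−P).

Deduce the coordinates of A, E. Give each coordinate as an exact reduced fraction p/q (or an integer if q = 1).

1. A_x = 16/13  [D, B, A are collinear ∩ CA ⟂ DB]
2. A_y = 54/13  [D, B, A are collinear ∩ CA ⟂ DB]
   → A = (16/13, 54/13)
3. E_x = -101/26  [line 42/13·x + 54/13·y + 294/13 = 0 ∩ |EC|² = 3425/26]
4. E_y = -63/26  [line 42/13·x + 54/13·y + 294/13 = 0 ∩ |EC|² = 3425/26]
   → E = (-101/26, -63/26)

A = (16/13, 54/13)
E = (-101/26, -63/26)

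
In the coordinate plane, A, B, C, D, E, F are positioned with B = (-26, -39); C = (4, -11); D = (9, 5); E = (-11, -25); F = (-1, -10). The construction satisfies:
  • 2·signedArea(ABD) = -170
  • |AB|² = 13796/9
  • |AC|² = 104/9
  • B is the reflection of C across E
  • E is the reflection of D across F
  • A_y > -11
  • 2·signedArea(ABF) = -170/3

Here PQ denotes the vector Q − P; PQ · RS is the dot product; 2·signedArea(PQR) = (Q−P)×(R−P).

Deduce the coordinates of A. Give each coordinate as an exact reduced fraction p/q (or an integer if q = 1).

A = (2/3, -31/3)

1. A_x = 2/3  [2·signedArea(ABF) = -170/3 ∩ 2·signedArea(ABD) = -170]
2. A_y = -31/3  [2·signedArea(ABF) = -170/3 ∩ 2·signedArea(ABD) = -170]
   → A = (2/3, -31/3)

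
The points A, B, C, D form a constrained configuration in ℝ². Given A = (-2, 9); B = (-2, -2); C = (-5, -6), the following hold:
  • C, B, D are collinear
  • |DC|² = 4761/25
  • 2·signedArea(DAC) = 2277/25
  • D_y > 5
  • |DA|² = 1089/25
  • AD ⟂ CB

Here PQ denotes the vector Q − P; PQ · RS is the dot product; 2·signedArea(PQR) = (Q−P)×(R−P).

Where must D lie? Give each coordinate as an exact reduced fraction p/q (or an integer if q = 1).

D = (82/25, 126/25)

1. D_x = 82/25  [C, B, D are collinear ∩ AD ⟂ CB]
2. D_y = 126/25  [C, B, D are collinear ∩ AD ⟂ CB]
   → D = (82/25, 126/25)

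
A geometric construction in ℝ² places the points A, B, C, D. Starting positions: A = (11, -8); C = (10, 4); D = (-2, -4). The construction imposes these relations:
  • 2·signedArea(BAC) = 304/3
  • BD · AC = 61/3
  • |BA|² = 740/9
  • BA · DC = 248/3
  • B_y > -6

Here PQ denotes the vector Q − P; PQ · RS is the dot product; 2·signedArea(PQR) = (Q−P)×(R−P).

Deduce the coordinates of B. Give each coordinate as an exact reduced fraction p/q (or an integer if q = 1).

B = (7/3, -16/3)

1. B_x = 7/3  [BD · AC = 61/3 ∩ 2·signedArea(BAC) = 304/3]
2. B_y = -16/3  [BD · AC = 61/3 ∩ 2·signedArea(BAC) = 304/3]
   → B = (7/3, -16/3)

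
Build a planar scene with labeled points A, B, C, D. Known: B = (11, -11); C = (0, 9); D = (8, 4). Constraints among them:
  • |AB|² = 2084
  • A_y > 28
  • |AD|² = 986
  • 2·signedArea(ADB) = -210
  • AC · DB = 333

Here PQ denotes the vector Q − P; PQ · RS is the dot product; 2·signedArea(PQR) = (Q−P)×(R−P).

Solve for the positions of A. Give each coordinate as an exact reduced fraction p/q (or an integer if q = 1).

1. A_x = -11  [2·signedArea(ADB) = -210 ∩ AC · DB = 333]
2. A_y = 29  [2·signedArea(ADB) = -210 ∩ AC · DB = 333]
   → A = (-11, 29)

A = (-11, 29)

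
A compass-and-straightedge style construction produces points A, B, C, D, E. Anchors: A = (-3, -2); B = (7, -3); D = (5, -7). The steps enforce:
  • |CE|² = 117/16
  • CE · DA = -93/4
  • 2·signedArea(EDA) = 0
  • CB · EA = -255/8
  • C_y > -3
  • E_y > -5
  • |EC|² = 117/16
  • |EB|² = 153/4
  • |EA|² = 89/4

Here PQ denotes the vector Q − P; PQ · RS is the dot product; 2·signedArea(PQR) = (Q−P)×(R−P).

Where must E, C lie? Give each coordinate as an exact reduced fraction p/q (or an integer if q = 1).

1. E_x = 1  [line -5·x + -8·y + -31 = 0 ∩ |EB|² = 153/4]
2. E_y = -9/2  [line -5·x + -8·y + -31 = 0 ∩ |EB|² = 153/4]
   → E = (1, -9/2)
3. C_x = -1/2  [line 4·x + -5/2·y + -29/8 = 0 ∩ |CE|² = 117/16]
4. C_y = -9/4  [line 4·x + -5/2·y + -29/8 = 0 ∩ |CE|² = 117/16]
   → C = (-1/2, -9/4)

C = (-1/2, -9/4)
E = (1, -9/2)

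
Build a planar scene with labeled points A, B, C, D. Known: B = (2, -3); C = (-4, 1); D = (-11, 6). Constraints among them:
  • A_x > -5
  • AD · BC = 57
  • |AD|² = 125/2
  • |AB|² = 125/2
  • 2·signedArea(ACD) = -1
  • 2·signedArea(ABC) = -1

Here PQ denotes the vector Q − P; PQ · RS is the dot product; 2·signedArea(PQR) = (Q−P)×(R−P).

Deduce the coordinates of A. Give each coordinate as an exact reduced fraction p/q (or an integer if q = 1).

1. A_x = -9/2  [2·signedArea(ACD) = -1 ∩ 2·signedArea(ABC) = -1]
2. A_y = 3/2  [2·signedArea(ACD) = -1 ∩ 2·signedArea(ABC) = -1]
   → A = (-9/2, 3/2)

A = (-9/2, 3/2)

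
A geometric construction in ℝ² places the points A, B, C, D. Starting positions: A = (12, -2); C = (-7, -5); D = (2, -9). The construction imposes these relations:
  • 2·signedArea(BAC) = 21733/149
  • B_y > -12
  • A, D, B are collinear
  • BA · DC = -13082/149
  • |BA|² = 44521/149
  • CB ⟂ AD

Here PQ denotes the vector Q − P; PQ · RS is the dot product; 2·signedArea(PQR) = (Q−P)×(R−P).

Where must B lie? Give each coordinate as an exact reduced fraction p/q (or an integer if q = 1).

B = (-322/149, -1775/149)

1. B_x = -322/149  [A, D, B are collinear ∩ CB ⟂ AD]
2. B_y = -1775/149  [A, D, B are collinear ∩ CB ⟂ AD]
   → B = (-322/149, -1775/149)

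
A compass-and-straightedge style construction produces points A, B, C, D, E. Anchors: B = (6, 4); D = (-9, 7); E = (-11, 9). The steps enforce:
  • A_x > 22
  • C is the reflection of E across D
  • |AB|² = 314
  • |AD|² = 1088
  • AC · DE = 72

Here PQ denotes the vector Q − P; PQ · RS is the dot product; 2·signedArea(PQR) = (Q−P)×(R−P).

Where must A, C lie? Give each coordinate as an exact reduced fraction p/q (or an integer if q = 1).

A = (23, -1)
C = (-7, 5)

1. C_x = -7  [C is the reflection of E across D]
2. C_y = 5  [C is the reflection of E across D]
   → C = (-7, 5)
3. A_x = 23  [line 2·x + -2·y + -48 = 0 ∩ |AB|² = 314]
4. A_y = -1  [line 2·x + -2·y + -48 = 0 ∩ |AB|² = 314]
   → A = (23, -1)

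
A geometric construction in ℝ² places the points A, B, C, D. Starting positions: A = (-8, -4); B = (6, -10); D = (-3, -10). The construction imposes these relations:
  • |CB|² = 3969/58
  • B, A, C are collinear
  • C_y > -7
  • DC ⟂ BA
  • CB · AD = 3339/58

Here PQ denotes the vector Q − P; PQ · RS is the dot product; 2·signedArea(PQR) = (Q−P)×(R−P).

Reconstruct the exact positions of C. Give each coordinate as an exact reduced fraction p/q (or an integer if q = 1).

C = (-93/58, -391/58)

1. C_x = -93/58  [B, A, C are collinear ∩ DC ⟂ BA]
2. C_y = -391/58  [B, A, C are collinear ∩ DC ⟂ BA]
   → C = (-93/58, -391/58)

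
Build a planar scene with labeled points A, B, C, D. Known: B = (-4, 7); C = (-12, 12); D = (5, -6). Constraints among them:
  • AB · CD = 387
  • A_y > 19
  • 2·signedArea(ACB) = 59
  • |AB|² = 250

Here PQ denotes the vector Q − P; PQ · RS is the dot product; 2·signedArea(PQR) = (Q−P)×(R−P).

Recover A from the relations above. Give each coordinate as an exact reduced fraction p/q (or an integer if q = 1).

A = (-13, 20)

1. A_x = -13  [2·signedArea(ACB) = 59 ∩ AB · CD = 387]
2. A_y = 20  [2·signedArea(ACB) = 59 ∩ AB · CD = 387]
   → A = (-13, 20)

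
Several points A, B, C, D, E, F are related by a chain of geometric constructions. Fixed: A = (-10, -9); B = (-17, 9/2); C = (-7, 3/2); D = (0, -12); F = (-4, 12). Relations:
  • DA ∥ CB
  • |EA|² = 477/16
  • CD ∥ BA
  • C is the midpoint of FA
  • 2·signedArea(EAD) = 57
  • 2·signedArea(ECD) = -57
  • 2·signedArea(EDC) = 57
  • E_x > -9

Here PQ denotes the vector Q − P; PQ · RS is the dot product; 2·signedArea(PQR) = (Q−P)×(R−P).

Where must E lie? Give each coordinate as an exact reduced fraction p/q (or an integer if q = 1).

1. E_x = -17/2  [2·signedArea(EAD) = 57 ∩ 2·signedArea(ECD) = -57]
2. E_y = -15/4  [2·signedArea(EAD) = 57 ∩ 2·signedArea(ECD) = -57]
   → E = (-17/2, -15/4)

E = (-17/2, -15/4)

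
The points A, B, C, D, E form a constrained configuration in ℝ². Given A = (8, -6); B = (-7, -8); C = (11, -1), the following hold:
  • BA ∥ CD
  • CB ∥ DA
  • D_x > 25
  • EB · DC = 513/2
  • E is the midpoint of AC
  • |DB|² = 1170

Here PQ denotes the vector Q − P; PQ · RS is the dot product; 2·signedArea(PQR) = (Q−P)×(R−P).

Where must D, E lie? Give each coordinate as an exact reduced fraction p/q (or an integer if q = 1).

D = (26, 1)
E = (19/2, -7/2)

1. D_x = 26  [CB ∥ DA ∩ BA ∥ CD]
2. D_y = 1  [CB ∥ DA ∩ BA ∥ CD]
   → D = (26, 1)
3. E_x = 19/2  [E is the midpoint of AC]
4. E_y = -7/2  [E is the midpoint of AC]
   → E = (19/2, -7/2)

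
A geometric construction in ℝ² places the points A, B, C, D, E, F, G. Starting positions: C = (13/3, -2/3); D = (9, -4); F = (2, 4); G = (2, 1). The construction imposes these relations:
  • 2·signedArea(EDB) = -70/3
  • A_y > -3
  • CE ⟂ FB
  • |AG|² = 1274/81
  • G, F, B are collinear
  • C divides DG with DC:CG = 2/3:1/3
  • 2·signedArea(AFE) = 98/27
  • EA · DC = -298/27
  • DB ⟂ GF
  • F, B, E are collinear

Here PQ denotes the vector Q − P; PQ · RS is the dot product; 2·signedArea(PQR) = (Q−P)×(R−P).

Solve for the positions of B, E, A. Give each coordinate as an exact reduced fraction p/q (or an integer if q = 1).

A = (25/9, -26/9)
B = (2, -4)
E = (2, -2/3)

1. B_x = 2  [G, F, B are collinear ∩ DB ⟂ GF]
2. B_y = -4  [G, F, B are collinear ∩ DB ⟂ GF]
   → B = (2, -4)
3. E_x = 2  [F, B, E are collinear ∩ CE ⟂ FB]
4. E_y = -2/3  [F, B, E are collinear ∩ CE ⟂ FB]
   → E = (2, -2/3)
5. A_x = 25/9  [2·signedArea(AFE) = 98/27 ∩ EA · DC = -298/27]
6. A_y = -26/9  [2·signedArea(AFE) = 98/27 ∩ EA · DC = -298/27]
   → A = (25/9, -26/9)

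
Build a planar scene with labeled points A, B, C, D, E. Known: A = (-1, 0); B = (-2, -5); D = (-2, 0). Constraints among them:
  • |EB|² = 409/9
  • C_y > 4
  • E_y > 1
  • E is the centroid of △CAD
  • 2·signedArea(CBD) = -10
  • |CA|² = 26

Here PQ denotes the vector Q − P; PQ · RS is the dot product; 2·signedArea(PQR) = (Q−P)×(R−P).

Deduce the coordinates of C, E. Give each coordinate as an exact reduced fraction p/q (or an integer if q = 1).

1. C_x = 0  [2·signedArea(CBD) = -10]
2. C_y = 5  [|CA|² = 26]
   → C = (0, 5)
3. E_x = -1  [E is the centroid of △CAD]
4. E_y = 5/3  [E is the centroid of △CAD]
   → E = (-1, 5/3)

C = (0, 5)
E = (-1, 5/3)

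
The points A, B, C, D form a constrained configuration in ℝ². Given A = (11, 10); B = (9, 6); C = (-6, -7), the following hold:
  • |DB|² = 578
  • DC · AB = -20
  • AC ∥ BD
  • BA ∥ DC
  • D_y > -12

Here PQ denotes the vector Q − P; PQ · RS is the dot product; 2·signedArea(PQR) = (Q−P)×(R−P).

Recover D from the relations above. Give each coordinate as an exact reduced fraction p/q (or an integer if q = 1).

1. D_x = -8  [BA ∥ DC ∩ AC ∥ BD]
2. D_y = -11  [BA ∥ DC ∩ AC ∥ BD]
   → D = (-8, -11)

D = (-8, -11)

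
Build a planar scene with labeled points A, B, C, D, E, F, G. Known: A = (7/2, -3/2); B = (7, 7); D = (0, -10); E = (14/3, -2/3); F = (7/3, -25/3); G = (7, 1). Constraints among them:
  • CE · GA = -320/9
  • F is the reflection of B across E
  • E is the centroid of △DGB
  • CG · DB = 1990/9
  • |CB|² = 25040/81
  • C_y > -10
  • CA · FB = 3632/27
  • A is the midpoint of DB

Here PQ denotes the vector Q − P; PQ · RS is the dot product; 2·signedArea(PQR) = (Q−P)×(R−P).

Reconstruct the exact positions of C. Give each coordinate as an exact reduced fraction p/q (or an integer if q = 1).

1. C_x = 7/9  [CA · FB = 3632/27 ∩ CG · DB = 1990/9]
2. C_y = -85/9  [CA · FB = 3632/27 ∩ CG · DB = 1990/9]
   → C = (7/9, -85/9)

C = (7/9, -85/9)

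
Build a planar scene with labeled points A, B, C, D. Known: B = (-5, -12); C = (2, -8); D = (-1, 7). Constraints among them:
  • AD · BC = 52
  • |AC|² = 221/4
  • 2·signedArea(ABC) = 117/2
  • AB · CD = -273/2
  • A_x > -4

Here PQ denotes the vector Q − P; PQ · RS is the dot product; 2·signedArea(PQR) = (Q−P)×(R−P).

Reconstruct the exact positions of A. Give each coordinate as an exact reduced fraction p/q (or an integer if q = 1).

1. A_x = -3  [2·signedArea(ABC) = 117/2 ∩ AB · CD = -273/2]
2. A_y = -5/2  [2·signedArea(ABC) = 117/2 ∩ AB · CD = -273/2]
   → A = (-3, -5/2)

A = (-3, -5/2)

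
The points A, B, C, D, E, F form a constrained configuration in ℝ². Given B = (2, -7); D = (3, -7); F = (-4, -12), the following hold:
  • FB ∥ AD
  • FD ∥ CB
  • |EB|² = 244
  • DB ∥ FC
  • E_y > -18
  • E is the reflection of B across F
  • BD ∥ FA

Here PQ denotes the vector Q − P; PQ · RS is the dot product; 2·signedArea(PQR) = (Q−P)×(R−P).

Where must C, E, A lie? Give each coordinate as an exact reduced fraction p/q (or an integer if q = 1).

A = (-3, -12)
C = (-5, -12)
E = (-10, -17)

1. C_x = -5  [FD ∥ CB ∩ DB ∥ FC]
2. C_y = -12  [FD ∥ CB ∩ DB ∥ FC]
   → C = (-5, -12)
3. E_x = -10  [E is the reflection of B across F]
4. E_y = -17  [E is the reflection of B across F]
   → E = (-10, -17)
5. A_x = -3  [FB ∥ AD ∩ BD ∥ FA]
6. A_y = -12  [FB ∥ AD ∩ BD ∥ FA]
   → A = (-3, -12)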